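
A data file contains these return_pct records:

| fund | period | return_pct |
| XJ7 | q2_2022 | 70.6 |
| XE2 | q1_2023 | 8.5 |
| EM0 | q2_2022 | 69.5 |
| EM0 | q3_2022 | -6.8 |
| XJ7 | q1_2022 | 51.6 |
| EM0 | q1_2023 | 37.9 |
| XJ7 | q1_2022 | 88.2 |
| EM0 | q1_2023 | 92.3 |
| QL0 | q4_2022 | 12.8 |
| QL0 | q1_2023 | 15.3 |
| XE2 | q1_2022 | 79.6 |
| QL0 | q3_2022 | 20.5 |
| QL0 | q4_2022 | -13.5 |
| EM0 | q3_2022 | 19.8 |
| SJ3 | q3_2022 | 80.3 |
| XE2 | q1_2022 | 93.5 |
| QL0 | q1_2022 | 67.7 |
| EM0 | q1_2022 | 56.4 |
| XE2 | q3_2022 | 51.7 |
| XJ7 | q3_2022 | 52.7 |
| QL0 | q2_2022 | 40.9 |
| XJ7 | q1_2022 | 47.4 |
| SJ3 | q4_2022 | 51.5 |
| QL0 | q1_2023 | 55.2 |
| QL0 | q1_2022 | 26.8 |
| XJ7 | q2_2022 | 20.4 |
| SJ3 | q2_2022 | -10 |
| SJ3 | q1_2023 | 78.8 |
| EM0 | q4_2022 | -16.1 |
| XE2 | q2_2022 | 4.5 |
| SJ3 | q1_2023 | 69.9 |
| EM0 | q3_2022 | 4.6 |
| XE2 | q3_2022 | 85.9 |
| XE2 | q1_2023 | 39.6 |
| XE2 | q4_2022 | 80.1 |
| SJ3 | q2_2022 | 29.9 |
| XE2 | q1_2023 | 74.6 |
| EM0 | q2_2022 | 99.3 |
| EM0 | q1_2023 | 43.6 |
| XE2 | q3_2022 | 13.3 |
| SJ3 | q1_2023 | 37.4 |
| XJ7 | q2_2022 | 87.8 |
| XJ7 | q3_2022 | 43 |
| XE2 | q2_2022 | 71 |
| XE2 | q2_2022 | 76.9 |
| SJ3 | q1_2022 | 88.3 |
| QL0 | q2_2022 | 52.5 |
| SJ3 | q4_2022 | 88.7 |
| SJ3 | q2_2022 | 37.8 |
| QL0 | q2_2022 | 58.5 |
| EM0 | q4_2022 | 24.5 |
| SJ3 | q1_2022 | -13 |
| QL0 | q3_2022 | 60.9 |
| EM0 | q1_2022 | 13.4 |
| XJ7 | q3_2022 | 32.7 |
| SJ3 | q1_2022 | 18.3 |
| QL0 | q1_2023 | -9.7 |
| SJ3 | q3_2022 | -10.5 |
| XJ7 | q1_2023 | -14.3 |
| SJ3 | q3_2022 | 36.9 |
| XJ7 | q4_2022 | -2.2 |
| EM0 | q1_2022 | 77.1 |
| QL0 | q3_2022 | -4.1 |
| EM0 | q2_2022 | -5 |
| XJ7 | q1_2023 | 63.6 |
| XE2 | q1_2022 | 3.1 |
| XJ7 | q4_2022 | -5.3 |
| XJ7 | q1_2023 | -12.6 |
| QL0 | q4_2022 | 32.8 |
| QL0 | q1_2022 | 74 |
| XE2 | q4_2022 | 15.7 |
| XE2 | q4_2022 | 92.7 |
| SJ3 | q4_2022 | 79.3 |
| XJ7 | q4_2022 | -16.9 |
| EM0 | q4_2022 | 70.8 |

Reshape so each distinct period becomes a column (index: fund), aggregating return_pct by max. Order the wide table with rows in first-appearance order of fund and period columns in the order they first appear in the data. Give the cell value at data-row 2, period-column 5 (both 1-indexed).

With rows in first-appearance order of fund, row 2 is fund=XE2. period columns in first-appearance order: q2_2022, q1_2023, q3_2022, q1_2022, q4_2022; column 5 is q4_2022.
Long rows with fund=XE2, period=q4_2022: max(80.1, 15.7, 92.7) = 92.7.

92.7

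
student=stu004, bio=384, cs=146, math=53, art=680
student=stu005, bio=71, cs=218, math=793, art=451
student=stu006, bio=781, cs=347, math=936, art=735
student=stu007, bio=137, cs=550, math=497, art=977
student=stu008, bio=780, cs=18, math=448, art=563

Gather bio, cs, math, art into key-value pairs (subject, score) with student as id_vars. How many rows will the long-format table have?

5 student values × 4 melted columns = 20 rows.

20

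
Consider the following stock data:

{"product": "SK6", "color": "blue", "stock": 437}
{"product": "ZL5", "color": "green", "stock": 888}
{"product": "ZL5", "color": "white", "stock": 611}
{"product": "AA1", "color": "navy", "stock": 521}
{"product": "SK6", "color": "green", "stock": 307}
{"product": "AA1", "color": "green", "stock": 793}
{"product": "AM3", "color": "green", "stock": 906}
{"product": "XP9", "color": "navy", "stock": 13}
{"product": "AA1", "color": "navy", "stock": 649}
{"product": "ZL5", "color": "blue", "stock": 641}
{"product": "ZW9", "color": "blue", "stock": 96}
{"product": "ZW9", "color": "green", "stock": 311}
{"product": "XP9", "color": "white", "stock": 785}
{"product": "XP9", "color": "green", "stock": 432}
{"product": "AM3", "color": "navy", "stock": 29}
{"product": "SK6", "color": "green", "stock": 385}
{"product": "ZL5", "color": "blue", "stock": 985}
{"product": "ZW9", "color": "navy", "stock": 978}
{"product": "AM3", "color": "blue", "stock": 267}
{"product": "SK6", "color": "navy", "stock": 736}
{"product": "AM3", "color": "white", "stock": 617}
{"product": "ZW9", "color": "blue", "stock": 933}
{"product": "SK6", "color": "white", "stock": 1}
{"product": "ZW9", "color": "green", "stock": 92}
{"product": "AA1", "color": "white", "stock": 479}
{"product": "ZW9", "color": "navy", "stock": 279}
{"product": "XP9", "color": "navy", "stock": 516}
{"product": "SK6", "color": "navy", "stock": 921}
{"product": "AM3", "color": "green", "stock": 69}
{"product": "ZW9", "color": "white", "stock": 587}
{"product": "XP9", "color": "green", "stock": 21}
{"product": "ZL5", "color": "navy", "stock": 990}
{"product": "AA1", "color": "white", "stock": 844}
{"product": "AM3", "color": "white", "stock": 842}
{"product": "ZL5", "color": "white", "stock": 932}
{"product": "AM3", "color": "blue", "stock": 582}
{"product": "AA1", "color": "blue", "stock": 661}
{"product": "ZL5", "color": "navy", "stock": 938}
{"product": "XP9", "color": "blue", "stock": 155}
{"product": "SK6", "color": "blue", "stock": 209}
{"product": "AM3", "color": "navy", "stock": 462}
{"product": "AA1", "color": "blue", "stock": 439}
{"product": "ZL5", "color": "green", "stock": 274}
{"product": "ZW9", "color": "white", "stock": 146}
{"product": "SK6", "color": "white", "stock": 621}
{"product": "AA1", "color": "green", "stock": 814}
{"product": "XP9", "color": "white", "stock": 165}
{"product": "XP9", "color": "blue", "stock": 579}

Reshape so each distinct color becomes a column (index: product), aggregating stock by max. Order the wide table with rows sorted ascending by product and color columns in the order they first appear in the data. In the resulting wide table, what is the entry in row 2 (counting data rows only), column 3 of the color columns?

842

With rows sorted ascending by product, row 2 is product=AM3. color columns in first-appearance order: blue, green, white, navy; column 3 is white.
Long rows with product=AM3, color=white: max(617, 842) = 842.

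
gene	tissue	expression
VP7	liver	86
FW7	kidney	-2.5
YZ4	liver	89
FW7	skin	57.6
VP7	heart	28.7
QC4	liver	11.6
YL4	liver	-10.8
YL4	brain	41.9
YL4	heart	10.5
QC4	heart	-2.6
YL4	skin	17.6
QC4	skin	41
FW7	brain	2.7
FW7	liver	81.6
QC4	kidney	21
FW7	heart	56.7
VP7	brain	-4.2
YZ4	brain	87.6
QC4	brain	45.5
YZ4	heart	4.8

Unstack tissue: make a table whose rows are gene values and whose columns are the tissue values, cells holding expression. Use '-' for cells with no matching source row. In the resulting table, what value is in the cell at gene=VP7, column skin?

No long-format row has gene=VP7 and tissue=skin, so the cell is -.

-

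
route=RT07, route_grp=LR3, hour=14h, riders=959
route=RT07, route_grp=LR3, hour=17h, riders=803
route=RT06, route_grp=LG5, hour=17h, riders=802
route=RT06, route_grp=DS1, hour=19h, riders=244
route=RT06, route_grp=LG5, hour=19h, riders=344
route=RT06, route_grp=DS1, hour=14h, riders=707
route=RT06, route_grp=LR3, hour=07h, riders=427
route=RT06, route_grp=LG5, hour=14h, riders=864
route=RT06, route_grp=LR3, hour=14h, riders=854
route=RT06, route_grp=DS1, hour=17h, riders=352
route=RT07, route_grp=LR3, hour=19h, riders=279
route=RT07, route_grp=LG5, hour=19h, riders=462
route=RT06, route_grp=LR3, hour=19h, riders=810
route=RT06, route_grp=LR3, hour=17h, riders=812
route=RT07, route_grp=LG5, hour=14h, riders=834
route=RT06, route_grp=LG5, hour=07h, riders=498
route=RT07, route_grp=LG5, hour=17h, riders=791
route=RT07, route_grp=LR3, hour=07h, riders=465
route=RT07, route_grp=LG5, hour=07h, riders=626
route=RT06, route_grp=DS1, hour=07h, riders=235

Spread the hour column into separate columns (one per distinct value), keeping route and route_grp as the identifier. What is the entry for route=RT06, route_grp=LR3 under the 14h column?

Wide layout: rows indexed by route and route_grp, columns are the 4 distinct hour values (14h, 17h, 19h, 07h).
Cell (route=RT06, route_grp=LR3, hour=14h) draws from the long row where route=RT06, route_grp=LR3 and hour=14h, which has riders=854.

854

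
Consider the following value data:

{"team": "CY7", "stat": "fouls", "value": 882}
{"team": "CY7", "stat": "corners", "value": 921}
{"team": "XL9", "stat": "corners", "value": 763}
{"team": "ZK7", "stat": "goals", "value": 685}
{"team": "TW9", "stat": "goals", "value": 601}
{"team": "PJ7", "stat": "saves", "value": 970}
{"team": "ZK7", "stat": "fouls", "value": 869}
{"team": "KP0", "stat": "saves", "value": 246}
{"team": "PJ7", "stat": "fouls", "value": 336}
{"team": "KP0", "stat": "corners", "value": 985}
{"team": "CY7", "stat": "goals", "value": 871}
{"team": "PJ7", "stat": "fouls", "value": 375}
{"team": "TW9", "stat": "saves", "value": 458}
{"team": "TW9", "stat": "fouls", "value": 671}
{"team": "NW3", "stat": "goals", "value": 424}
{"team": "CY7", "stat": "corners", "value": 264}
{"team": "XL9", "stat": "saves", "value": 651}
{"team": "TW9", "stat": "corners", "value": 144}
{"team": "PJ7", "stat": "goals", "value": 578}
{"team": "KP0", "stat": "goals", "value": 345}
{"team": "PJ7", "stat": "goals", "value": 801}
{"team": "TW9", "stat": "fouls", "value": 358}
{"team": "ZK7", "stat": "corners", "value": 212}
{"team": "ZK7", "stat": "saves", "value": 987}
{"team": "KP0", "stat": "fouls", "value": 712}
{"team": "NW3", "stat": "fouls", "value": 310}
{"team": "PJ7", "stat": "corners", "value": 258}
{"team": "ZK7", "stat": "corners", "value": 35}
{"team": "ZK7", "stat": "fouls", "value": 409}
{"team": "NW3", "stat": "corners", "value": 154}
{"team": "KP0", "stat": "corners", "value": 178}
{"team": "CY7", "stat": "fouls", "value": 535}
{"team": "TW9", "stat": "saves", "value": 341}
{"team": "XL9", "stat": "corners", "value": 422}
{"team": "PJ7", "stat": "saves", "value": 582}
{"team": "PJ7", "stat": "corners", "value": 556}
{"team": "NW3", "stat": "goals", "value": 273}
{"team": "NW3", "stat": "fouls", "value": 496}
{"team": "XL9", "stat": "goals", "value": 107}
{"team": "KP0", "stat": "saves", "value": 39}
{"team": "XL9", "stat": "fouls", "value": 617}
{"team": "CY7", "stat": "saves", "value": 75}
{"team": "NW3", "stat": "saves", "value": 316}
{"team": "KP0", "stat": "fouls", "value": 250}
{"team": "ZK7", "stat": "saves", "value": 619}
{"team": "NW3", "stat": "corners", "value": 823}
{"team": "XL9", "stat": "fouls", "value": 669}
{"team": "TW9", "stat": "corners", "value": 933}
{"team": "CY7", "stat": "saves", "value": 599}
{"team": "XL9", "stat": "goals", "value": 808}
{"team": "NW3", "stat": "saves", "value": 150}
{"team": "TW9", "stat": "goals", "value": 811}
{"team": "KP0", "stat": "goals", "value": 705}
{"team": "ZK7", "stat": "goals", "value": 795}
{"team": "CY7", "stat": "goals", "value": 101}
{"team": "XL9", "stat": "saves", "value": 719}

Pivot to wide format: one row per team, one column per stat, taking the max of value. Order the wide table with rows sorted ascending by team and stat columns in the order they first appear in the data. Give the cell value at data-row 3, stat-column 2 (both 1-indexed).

823

With rows sorted ascending by team, row 3 is team=NW3. stat columns in first-appearance order: fouls, corners, goals, saves; column 2 is corners.
Long rows with team=NW3, stat=corners: max(154, 823) = 823.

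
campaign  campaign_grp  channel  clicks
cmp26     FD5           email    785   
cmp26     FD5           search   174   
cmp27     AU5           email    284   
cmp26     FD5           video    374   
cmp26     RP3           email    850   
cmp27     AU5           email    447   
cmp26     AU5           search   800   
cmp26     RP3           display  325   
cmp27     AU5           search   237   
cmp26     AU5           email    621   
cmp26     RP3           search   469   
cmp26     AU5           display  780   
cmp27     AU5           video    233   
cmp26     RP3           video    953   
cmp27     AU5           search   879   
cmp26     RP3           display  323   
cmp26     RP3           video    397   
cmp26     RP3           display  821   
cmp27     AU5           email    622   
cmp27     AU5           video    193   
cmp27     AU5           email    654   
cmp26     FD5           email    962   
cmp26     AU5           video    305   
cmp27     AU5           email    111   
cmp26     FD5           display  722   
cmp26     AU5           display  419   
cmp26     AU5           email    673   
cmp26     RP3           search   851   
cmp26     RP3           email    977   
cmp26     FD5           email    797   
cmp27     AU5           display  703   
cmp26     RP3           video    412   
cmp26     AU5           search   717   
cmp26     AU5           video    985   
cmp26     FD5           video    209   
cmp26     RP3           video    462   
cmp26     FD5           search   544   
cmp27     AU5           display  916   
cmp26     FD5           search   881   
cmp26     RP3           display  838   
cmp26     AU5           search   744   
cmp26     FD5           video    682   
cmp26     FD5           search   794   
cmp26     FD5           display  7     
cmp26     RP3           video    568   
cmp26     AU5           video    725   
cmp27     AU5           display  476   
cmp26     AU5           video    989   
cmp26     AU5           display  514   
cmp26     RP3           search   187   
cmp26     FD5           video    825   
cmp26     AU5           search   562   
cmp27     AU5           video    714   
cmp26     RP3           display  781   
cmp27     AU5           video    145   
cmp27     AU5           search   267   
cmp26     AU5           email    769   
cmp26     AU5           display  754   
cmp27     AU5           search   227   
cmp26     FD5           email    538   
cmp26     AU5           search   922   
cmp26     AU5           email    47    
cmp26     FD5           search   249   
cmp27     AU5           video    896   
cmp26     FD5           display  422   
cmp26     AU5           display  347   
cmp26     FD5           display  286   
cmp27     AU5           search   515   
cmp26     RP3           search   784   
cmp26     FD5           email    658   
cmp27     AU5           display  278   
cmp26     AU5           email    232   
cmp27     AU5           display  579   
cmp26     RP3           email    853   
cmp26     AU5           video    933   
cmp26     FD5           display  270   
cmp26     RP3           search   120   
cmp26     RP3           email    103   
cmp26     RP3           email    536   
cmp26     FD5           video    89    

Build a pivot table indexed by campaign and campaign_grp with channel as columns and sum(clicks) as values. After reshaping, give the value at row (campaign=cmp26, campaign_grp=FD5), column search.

2642

Rows with campaign=cmp26, campaign_grp=FD5 and channel=search: clicks values are 174, 544, 881, 794, 249.
174 + 544 + 881 + 794 + 249 = 2642.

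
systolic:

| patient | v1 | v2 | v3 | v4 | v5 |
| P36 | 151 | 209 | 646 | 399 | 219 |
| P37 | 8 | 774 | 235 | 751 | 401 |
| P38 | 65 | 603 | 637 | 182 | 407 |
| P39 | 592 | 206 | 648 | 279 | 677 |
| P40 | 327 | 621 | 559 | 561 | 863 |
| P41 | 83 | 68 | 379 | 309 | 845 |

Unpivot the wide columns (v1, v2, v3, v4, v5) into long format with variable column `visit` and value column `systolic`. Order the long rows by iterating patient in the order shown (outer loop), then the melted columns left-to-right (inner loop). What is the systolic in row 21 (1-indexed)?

30 rows total (6 × 5). Row 21: index ⌊(21-1)/5⌋ = 4 into patient → P40; (21-1) mod 5 = 0 into the melted columns → v1.
So row 21 is (P40, v1, 327); systolic = 327.

327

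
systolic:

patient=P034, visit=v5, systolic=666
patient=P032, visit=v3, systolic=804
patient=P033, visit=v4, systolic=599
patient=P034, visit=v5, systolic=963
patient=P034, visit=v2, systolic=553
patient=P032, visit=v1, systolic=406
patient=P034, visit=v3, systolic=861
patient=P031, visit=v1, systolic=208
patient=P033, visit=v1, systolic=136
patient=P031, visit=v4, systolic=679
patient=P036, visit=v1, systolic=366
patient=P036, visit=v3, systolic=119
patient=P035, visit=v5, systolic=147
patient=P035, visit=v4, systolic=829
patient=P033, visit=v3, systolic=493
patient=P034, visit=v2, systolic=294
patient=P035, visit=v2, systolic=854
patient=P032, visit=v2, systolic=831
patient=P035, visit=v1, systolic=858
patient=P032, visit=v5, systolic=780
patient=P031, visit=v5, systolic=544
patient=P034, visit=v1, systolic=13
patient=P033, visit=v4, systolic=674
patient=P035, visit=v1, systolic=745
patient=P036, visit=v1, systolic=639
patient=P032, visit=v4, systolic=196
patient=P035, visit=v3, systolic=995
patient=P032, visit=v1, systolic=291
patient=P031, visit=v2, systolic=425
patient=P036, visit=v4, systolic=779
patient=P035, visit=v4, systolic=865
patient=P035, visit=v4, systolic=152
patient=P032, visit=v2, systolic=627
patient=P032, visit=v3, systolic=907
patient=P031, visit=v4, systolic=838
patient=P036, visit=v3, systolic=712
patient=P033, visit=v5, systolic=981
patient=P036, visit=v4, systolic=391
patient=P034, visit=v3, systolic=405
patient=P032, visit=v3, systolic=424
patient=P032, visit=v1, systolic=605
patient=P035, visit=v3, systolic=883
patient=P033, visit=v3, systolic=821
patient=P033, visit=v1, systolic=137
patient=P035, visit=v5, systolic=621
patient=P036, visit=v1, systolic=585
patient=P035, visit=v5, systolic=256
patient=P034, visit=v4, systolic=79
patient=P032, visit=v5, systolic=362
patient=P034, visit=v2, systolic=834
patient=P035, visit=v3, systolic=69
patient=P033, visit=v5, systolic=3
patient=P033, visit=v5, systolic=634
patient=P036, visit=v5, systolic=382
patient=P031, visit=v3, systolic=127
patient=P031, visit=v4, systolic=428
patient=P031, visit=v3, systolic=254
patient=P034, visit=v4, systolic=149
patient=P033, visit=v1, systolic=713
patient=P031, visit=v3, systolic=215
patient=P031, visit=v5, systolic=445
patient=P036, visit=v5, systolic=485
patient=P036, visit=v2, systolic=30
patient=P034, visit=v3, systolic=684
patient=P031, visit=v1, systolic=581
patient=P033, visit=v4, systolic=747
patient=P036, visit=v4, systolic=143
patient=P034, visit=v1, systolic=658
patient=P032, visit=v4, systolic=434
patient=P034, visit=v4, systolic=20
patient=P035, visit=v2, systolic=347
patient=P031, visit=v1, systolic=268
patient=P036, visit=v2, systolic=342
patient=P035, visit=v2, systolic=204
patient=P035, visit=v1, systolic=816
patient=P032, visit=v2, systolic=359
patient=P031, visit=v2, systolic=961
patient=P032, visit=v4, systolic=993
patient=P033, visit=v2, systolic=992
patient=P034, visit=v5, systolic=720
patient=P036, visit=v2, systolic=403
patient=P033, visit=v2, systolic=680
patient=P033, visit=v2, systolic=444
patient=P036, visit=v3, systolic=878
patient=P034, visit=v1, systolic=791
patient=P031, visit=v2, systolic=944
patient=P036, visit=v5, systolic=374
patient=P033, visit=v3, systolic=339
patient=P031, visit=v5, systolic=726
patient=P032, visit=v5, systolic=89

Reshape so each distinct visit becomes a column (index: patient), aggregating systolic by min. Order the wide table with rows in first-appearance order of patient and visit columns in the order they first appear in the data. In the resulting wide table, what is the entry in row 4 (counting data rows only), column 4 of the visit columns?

With rows in first-appearance order of patient, row 4 is patient=P031. visit columns in first-appearance order: v5, v3, v4, v2, v1; column 4 is v2.
Long rows with patient=P031, visit=v2: min(425, 961, 944) = 425.

425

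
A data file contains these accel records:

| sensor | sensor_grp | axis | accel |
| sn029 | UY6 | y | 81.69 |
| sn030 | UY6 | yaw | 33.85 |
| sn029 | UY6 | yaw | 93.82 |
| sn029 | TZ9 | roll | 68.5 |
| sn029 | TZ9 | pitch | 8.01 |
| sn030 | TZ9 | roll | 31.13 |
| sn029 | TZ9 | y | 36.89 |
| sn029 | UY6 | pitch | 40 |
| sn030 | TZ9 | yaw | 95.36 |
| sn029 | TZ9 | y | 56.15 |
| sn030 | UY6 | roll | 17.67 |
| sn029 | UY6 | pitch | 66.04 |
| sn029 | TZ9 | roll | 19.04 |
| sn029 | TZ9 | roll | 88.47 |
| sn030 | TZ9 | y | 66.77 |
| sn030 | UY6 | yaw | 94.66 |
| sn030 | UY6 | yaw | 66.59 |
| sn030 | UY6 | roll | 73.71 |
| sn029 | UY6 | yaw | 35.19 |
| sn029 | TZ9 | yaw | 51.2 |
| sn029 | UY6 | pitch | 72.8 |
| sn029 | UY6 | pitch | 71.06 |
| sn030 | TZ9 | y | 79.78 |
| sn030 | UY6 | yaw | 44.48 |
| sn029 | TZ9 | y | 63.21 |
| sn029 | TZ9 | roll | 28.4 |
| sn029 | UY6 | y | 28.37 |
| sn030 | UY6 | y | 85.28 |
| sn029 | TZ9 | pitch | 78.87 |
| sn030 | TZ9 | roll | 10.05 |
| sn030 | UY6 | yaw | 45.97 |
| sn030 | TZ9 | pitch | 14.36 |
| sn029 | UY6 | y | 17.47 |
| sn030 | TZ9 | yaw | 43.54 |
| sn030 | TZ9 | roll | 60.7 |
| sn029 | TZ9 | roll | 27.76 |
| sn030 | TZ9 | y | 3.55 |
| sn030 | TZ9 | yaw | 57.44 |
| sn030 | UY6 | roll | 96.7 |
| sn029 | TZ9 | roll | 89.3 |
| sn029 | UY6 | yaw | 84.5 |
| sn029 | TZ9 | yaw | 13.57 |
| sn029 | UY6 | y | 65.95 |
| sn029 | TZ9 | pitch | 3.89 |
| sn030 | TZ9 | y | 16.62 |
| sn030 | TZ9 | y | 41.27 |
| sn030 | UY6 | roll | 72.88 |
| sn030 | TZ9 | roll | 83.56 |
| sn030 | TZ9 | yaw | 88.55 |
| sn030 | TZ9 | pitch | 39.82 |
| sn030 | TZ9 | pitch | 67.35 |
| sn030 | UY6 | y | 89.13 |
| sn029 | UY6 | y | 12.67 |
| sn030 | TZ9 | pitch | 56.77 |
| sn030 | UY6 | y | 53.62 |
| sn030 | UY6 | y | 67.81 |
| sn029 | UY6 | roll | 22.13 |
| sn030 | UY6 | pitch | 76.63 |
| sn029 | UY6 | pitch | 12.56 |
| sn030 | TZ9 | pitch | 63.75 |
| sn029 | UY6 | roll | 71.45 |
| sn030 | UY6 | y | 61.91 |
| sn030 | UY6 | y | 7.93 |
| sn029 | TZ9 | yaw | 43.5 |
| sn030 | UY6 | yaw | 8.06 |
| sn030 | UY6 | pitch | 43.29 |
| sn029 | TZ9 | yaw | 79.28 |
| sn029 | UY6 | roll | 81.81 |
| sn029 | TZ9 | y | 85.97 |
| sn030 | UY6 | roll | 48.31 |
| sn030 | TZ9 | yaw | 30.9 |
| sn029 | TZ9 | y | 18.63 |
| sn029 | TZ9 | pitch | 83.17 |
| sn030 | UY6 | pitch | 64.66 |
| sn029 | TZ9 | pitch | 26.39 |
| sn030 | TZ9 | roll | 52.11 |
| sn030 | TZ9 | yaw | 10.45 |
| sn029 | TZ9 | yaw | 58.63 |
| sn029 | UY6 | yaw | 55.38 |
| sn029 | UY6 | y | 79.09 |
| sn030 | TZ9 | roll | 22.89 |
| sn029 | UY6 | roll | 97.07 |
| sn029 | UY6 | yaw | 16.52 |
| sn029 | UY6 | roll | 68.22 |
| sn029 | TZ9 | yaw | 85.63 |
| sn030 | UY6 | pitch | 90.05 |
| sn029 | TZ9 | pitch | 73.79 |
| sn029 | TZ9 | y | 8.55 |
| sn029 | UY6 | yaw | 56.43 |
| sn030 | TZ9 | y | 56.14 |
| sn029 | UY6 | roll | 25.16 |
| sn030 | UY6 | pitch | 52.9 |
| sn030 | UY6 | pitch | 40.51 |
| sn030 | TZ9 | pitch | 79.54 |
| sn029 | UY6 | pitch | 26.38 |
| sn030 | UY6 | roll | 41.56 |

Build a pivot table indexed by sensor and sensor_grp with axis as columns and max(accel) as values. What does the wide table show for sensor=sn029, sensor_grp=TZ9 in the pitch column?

Rows with sensor=sn029, sensor_grp=TZ9 and axis=pitch: accel values are 8.01, 78.87, 3.89, 83.17, 26.39, 73.79.
max(8.01, 78.87, 3.89, 83.17, 26.39, 73.79) = 83.17.

83.17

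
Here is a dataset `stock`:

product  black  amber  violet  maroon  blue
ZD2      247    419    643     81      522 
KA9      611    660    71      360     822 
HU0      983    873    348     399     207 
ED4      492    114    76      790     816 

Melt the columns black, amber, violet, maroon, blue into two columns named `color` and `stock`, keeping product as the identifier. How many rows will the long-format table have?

4 product values × 5 melted columns = 20 rows.

20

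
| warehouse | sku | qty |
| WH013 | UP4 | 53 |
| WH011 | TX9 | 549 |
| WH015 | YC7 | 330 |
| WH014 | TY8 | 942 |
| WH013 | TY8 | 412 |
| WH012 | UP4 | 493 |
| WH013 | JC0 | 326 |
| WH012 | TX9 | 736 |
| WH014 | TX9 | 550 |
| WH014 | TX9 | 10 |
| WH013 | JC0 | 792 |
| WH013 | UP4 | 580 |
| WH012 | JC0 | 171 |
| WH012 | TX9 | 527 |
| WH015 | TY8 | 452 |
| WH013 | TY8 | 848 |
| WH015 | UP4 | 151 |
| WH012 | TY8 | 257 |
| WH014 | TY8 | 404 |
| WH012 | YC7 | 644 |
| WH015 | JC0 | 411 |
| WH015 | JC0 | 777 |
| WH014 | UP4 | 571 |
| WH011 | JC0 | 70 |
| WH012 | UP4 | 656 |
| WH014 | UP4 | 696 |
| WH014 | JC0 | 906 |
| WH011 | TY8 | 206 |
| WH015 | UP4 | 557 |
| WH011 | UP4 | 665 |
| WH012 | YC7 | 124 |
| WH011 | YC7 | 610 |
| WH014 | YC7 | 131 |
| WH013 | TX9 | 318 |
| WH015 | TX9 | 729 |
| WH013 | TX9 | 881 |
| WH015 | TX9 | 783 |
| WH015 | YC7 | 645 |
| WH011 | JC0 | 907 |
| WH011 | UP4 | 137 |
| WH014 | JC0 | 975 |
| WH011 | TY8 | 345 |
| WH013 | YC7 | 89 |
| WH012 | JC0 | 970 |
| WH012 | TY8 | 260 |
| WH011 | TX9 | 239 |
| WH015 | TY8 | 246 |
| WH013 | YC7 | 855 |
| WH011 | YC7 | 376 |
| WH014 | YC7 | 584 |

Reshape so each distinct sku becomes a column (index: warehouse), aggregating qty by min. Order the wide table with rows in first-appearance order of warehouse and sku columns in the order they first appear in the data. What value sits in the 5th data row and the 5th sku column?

With rows in first-appearance order of warehouse, row 5 is warehouse=WH012. sku columns in first-appearance order: UP4, TX9, YC7, TY8, JC0; column 5 is JC0.
Long rows with warehouse=WH012, sku=JC0: min(171, 970) = 171.

171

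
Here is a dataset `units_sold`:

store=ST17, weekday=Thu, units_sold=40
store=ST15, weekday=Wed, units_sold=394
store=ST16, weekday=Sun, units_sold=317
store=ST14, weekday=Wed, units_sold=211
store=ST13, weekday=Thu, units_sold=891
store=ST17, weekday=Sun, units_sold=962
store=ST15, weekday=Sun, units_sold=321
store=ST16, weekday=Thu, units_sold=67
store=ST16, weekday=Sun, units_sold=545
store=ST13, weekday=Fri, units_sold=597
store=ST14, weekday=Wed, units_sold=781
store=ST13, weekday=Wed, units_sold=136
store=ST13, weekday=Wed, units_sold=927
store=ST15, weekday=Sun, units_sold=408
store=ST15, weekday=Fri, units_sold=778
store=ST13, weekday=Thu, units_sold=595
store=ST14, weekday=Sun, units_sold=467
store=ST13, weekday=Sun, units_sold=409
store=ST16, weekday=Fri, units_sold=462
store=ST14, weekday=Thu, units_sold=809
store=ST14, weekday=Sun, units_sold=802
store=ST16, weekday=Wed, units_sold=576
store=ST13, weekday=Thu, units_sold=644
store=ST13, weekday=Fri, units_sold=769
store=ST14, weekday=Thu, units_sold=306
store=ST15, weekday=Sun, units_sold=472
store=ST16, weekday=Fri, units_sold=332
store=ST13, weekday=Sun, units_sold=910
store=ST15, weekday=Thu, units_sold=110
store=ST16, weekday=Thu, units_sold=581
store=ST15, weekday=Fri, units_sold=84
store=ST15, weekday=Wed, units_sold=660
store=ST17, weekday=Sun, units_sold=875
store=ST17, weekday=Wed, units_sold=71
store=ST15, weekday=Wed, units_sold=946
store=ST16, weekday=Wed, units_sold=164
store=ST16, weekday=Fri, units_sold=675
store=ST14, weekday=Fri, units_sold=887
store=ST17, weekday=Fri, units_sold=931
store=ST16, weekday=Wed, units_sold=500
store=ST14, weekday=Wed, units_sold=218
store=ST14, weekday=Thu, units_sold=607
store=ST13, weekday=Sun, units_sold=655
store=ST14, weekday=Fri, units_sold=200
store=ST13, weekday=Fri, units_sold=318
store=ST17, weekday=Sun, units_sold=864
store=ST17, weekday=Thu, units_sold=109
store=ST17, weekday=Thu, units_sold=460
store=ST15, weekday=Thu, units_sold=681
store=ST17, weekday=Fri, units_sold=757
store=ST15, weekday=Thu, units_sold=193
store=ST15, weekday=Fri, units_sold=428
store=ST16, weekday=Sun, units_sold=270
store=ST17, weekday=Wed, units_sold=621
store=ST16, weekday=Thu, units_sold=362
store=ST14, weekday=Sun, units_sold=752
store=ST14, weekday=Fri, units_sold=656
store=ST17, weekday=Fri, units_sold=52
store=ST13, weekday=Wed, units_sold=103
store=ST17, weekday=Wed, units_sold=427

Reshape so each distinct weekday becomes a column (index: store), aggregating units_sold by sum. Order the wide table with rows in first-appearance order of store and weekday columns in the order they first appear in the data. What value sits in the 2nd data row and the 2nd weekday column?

With rows in first-appearance order of store, row 2 is store=ST15. weekday columns in first-appearance order: Thu, Wed, Sun, Fri; column 2 is Wed.
Long rows with store=ST15, weekday=Wed: 394 + 660 + 946 = 2000.

2000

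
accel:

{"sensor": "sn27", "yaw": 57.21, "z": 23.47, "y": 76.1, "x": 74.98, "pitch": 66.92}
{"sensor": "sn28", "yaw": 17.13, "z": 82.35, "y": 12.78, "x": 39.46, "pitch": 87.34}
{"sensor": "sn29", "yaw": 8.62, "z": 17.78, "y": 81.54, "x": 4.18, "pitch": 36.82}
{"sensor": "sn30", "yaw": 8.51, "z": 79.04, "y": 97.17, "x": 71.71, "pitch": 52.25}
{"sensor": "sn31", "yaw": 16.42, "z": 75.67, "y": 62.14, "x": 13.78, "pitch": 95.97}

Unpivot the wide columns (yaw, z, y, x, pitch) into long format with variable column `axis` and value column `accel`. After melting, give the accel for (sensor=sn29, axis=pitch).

Unpivoting turns each (sensor, wide-column) pair into one long row.
The wide cell at row sn29, column pitch holds 36.82, so the long row (sn29, pitch) has accel=36.82.

36.82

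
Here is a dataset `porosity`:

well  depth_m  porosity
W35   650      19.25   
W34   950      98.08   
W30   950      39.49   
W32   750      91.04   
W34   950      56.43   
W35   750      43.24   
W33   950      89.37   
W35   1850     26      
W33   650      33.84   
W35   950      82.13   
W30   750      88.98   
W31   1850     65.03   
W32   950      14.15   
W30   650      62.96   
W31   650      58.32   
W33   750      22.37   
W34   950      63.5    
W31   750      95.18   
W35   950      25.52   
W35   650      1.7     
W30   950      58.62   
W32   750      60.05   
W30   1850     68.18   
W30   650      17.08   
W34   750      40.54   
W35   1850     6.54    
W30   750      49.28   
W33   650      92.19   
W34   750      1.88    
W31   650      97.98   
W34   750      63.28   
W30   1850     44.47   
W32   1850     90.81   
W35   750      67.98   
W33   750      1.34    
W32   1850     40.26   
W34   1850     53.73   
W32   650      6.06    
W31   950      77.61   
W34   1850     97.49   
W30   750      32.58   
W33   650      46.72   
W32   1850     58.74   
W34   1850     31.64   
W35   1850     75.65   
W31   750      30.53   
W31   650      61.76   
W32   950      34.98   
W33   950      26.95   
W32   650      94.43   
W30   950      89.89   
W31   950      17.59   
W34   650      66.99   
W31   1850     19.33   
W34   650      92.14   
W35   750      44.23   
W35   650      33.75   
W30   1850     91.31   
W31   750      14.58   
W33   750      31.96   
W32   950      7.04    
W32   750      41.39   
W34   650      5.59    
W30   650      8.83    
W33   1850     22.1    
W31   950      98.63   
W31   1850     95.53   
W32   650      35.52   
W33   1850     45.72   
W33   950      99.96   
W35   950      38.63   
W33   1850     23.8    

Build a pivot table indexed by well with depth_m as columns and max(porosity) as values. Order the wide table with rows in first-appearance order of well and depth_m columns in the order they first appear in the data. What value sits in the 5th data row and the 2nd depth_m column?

99.96

With rows in first-appearance order of well, row 5 is well=W33. depth_m columns in first-appearance order: 650, 950, 750, 1850; column 2 is 950.
Long rows with well=W33, depth_m=950: max(89.37, 26.95, 99.96) = 99.96.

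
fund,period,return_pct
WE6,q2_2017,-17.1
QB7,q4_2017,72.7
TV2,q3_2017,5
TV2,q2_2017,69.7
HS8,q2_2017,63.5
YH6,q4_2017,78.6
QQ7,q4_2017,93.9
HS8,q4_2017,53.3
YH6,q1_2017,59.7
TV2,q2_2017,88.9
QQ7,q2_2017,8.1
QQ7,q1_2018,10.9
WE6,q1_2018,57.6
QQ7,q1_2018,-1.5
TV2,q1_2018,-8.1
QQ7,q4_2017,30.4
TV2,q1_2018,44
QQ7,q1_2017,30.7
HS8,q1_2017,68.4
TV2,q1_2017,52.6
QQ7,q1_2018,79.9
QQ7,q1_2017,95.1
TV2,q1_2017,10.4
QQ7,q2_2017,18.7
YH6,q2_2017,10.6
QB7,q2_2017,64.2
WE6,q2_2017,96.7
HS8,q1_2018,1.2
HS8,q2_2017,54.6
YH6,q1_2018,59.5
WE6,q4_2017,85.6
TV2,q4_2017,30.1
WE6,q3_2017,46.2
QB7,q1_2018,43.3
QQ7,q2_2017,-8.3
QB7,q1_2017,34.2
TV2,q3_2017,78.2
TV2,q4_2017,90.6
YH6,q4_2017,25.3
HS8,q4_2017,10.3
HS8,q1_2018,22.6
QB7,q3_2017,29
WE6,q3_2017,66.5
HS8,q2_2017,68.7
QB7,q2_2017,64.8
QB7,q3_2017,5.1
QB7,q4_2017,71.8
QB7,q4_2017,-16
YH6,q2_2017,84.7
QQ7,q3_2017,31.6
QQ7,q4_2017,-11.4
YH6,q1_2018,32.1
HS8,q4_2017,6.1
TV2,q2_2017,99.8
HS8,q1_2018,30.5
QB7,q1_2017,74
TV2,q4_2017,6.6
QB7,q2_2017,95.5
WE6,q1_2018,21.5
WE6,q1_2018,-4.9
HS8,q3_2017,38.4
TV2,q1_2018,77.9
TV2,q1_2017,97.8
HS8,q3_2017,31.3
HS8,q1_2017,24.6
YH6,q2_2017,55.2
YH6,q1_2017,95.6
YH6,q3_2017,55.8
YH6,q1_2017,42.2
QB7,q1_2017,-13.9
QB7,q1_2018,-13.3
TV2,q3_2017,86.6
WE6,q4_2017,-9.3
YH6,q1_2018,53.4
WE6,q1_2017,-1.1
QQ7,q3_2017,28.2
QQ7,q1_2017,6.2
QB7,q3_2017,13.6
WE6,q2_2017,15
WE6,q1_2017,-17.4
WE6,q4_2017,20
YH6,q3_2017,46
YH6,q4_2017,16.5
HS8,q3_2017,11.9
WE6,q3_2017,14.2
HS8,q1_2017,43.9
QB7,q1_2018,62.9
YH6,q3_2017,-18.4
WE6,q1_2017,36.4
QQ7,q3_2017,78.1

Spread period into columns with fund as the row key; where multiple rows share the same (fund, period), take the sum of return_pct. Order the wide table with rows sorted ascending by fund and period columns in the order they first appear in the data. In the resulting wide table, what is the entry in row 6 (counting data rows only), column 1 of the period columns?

With rows sorted ascending by fund, row 6 is fund=YH6. period columns in first-appearance order: q2_2017, q4_2017, q3_2017, q1_2017, q1_2018; column 1 is q2_2017.
Long rows with fund=YH6, period=q2_2017: 10.6 + 84.7 + 55.2 = 150.5.

150.5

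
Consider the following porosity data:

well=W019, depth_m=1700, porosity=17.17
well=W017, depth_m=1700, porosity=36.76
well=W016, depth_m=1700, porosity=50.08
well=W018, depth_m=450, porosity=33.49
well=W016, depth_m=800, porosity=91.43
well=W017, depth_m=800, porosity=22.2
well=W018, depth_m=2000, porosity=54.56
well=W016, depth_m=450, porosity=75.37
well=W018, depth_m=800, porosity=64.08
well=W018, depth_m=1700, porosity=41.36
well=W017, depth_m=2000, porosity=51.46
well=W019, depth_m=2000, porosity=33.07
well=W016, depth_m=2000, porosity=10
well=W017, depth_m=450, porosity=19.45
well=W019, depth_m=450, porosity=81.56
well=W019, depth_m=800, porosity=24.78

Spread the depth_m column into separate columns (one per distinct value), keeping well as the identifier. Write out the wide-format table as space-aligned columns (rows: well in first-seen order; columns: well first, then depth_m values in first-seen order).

well  1700   450    800    2000 
W019  17.17  81.56  24.78  33.07
W017  36.76  19.45  22.2   51.46
W016  50.08  75.37  91.43  10   
W018  41.36  33.49  64.08  54.56

Columns: well plus the 4 distinct depth_m values (1700, 450, 800, 2000).
For example, row W019 column 1700 takes porosity=17.17 from the long row (W019, 1700).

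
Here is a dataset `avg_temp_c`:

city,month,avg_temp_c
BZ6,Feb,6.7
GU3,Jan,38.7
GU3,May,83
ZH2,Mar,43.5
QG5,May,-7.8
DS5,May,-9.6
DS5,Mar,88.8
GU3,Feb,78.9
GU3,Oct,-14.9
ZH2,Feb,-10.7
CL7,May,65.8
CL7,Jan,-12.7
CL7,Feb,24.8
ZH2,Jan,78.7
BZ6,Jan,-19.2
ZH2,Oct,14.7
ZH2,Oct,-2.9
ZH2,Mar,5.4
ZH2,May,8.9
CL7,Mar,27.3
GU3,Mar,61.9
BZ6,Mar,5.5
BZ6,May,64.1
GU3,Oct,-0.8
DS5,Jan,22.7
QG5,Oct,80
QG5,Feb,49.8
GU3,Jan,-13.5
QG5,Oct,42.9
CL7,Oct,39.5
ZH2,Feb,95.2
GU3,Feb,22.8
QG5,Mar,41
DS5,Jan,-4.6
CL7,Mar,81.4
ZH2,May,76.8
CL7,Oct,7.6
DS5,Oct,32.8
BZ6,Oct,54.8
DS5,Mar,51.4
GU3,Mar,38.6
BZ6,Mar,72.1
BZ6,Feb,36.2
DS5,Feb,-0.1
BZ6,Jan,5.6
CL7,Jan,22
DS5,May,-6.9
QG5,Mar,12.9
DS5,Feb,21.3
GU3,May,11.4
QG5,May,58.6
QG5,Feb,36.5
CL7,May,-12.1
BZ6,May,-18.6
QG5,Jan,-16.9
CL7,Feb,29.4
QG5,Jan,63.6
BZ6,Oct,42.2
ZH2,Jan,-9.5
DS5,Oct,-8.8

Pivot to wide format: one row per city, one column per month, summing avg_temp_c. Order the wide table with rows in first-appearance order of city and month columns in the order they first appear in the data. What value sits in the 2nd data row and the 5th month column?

-15.7

With rows in first-appearance order of city, row 2 is city=GU3. month columns in first-appearance order: Feb, Jan, May, Mar, Oct; column 5 is Oct.
Long rows with city=GU3, month=Oct: -14.9 + -0.8 = -15.7.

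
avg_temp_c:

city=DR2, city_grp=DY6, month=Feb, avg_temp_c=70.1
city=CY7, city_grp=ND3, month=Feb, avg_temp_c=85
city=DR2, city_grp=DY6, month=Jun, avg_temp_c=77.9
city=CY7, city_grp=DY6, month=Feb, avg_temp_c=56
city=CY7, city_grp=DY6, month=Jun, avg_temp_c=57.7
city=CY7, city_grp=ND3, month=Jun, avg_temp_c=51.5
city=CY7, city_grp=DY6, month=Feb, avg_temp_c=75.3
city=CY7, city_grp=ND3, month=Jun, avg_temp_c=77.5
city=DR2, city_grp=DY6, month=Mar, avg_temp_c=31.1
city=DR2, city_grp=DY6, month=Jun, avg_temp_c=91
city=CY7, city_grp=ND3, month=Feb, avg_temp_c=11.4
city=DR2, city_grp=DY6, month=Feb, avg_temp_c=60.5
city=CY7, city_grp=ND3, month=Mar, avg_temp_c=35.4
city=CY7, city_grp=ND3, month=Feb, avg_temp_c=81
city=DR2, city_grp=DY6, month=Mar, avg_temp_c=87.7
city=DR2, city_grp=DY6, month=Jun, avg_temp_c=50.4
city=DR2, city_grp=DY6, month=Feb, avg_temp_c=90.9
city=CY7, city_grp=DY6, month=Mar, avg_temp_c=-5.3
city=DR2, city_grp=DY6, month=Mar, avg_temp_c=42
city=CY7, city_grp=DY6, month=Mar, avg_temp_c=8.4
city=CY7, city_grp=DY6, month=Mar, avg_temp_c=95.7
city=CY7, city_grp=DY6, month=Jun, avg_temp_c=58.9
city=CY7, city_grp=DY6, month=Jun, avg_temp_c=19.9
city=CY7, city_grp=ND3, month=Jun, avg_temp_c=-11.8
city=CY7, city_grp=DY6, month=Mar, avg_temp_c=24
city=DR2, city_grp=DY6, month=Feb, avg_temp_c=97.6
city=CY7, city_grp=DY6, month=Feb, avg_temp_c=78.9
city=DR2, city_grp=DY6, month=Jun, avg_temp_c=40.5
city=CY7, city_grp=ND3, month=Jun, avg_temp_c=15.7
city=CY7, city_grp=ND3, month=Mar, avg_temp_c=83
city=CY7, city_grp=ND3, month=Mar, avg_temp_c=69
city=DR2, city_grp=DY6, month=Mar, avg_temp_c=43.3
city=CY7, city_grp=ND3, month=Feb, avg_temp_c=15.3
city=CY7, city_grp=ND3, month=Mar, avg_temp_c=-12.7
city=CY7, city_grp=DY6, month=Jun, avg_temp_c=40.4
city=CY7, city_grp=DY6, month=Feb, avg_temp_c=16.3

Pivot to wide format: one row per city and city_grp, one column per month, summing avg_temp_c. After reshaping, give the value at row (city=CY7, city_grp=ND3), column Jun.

Rows with city=CY7, city_grp=ND3 and month=Jun: avg_temp_c values are 51.5, 77.5, -11.8, 15.7.
51.5 + 77.5 + -11.8 + 15.7 = 132.9.

132.9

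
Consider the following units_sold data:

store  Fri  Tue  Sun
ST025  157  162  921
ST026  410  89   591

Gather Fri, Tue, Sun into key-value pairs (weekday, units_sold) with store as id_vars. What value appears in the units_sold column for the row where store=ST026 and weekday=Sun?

Unpivoting turns each (store, wide-column) pair into one long row.
The wide cell at row ST026, column Sun holds 591, so the long row (ST026, Sun) has units_sold=591.

591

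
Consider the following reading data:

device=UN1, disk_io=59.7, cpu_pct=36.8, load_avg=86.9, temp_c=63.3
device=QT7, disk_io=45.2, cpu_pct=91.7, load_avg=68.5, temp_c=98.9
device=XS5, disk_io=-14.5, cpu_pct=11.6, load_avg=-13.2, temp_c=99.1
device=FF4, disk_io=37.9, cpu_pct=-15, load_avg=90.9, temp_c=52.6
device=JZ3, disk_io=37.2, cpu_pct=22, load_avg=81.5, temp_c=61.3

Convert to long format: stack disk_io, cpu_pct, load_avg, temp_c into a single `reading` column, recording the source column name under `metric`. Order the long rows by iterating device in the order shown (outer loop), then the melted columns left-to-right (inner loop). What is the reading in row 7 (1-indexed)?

20 rows total (5 × 4). Row 7: index ⌊(7-1)/4⌋ = 1 into device → QT7; (7-1) mod 4 = 2 into the melted columns → load_avg.
So row 7 is (QT7, load_avg, 68.5); reading = 68.5.

68.5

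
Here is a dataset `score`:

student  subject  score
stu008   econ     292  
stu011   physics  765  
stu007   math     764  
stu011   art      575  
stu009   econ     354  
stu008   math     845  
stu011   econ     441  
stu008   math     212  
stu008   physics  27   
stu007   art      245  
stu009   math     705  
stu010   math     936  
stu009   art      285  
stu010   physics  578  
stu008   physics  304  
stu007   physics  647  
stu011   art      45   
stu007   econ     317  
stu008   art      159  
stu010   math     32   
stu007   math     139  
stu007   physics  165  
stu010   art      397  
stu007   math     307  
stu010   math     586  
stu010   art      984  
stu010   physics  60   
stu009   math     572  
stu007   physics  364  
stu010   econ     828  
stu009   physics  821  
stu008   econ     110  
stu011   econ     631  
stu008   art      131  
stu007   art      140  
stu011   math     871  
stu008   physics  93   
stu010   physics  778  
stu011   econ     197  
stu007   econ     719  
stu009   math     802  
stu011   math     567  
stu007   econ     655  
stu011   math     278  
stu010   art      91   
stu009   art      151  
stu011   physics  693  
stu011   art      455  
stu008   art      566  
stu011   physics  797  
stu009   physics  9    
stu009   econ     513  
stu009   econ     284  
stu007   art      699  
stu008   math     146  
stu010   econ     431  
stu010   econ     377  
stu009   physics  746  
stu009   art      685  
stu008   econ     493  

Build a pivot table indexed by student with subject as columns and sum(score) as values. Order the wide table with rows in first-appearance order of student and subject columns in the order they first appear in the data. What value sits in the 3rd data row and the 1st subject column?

1691

With rows in first-appearance order of student, row 3 is student=stu007. subject columns in first-appearance order: econ, physics, math, art; column 1 is econ.
Long rows with student=stu007, subject=econ: 317 + 719 + 655 = 1691.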